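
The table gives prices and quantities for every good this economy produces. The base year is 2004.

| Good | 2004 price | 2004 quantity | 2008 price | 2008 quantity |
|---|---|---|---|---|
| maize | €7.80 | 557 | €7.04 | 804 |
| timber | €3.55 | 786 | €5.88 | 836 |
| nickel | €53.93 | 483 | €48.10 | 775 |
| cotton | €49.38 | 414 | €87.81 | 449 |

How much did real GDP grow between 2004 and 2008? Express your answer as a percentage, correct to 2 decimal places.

Real GDP 2004 = Nominal GDP 2004 = 7.80·557 + 3.55·786 + 53.93·483 + 49.38·414 = 53626.41.
Real GDP 2008 (at 2004 prices) = 7.80·804 + 3.55·836 + 53.93·775 + 49.38·449 = 73206.37.
Real growth = 73206.37/53626.41 − 1 = 0.3651.

36.51%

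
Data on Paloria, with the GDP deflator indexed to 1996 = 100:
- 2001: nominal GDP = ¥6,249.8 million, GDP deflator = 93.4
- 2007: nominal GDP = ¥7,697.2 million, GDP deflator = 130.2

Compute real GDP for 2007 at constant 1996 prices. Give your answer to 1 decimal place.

¥5,911.8 million

Real GDP = Nominal / (GDP deflator/100) = 7697.2 / 1.302 = 5911.83.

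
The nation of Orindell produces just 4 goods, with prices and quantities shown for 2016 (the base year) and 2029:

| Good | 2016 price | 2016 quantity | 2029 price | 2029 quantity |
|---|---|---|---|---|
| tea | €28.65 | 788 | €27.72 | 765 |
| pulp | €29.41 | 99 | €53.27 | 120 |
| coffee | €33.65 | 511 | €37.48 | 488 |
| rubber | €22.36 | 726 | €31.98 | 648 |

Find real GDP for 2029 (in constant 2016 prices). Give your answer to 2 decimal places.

€56356.93

Real GDP 2029 = Σ (p_2016 × q_2029) = 28.65·765 + 29.41·120 + 33.65·488 + 22.36·648 = 56356.93.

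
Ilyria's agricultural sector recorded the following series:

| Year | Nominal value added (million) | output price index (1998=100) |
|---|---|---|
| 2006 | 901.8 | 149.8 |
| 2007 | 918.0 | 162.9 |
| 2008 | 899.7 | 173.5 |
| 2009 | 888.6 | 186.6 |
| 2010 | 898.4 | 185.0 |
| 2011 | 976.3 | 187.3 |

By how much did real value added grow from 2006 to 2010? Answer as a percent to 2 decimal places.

-19.33%

Real value added 2006 = 901.8/1.498 = 602.00.
Real value added 2010 = 898.4/1.850 = 485.62.
Change = 485.62/602.00 − 1 = -0.1933.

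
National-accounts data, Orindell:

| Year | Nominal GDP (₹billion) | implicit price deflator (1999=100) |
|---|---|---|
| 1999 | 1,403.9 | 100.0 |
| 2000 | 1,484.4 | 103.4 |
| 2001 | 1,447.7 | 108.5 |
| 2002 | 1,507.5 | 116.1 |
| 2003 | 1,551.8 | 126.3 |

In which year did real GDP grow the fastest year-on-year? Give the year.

2000

2000: real = 1484.4/1.034 = 1435.59; growth vs 1999 (1403.90) = 2.26%.
2001: real = 1447.7/1.085 = 1334.29; growth vs 2000 (1435.59) = -7.06%.
2002: real = 1507.5/1.161 = 1298.45; growth vs 2001 (1334.29) = -2.69%.
2003: real = 1551.8/1.263 = 1228.66; growth vs 2002 (1298.45) = -5.37%.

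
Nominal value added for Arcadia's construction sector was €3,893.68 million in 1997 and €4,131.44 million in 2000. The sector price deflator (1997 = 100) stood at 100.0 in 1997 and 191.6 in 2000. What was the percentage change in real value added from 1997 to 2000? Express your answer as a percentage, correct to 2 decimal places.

Real value added 1997 = 3893.68 / 1.000 = 3893.68.
Real value added 2000 = 4131.44 / 1.916 = 2156.28.
Real growth = 2156.28 / 3893.68 − 1 = -0.4462.

-44.62%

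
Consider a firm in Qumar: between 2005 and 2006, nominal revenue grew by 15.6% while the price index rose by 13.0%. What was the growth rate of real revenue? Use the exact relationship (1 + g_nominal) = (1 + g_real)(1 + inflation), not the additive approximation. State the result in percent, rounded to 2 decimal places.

(1 + g_nom) = (1 + g_real)(1 + π), so g_real = 1.1560 / 1.1300 − 1 = 0.02301.

2.30%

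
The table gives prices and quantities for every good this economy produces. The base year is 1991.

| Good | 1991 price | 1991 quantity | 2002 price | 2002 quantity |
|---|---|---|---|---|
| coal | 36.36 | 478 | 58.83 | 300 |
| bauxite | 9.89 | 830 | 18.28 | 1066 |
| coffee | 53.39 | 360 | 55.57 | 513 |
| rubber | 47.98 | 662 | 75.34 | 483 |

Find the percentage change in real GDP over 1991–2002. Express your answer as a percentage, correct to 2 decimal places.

-5.95%

Real GDP 1991 = Nominal GDP 1991 = 36.36·478 + 9.89·830 + 53.39·360 + 47.98·662 = 76571.94.
Real GDP 2002 (at 1991 prices) = 36.36·300 + 9.89·1066 + 53.39·513 + 47.98·483 = 72014.15.
Real growth = 72014.15/76571.94 − 1 = -0.0595.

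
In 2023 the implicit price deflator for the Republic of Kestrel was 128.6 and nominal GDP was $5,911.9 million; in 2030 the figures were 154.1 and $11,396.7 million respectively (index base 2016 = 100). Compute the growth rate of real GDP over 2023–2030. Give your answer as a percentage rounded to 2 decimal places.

Deflate each year: 2023 → 5911.9/1.286 = 4597.12; 2030 → 11396.7/1.541 = 7395.65.
So real GDP changed by 7395.65/4597.12 − 1 = 0.6088, i.e. 60.88%.

60.88%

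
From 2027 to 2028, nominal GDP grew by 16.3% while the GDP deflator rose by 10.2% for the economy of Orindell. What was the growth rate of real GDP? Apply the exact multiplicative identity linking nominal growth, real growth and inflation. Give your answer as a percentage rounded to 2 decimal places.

(1 + g_nom) = (1 + g_real)(1 + π), so g_real = 1.1630 / 1.1020 − 1 = 0.05535.

5.54%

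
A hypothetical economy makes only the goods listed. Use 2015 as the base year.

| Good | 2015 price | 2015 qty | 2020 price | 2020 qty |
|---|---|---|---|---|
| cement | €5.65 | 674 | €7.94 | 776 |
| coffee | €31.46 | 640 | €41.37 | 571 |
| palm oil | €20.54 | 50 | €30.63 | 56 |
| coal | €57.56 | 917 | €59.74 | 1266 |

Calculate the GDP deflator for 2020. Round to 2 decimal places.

111.17

Nominal GDP 2020 = 7.94·776 + 41.37·571 + 30.63·56 + 59.74·1266 = 107129.83.
Real GDP 2020 (at 2015 prices) = 5.65·776 + 31.46·571 + 20.54·56 + 57.56·1266 = 96369.26.
Deflator = Nominal/Real × 100 = 107129.83/96369.26 × 100 = 111.166.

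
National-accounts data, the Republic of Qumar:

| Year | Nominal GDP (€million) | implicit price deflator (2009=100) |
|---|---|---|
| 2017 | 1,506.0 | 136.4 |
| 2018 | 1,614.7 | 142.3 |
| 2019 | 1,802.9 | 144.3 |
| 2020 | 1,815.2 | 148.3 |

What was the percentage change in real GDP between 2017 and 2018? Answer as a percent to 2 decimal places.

Real GDP 2017 = 1506.0/1.364 = 1104.11.
Real GDP 2018 = 1614.7/1.423 = 1134.72.
Change = 1134.72/1104.11 − 1 = 0.0277.

2.77%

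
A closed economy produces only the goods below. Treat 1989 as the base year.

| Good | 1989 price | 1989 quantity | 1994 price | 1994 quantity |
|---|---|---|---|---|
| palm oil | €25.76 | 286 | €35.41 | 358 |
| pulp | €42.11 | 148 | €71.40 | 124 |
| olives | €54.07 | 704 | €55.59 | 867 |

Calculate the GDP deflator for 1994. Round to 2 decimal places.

113.71

Nominal GDP 1994 = 35.41·358 + 71.40·124 + 55.59·867 = 69726.91.
Real GDP 1994 (at 1989 prices) = 25.76·358 + 42.11·124 + 54.07·867 = 61322.41.
Deflator = Nominal/Real × 100 = 69726.91/61322.41 × 100 = 113.705.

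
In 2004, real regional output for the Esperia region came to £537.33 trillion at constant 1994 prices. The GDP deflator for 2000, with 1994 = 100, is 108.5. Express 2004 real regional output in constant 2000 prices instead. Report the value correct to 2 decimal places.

Real regional output in 2000 prices = Real regional output in 1994 prices × (P_2000/P_1994) = 537.33 × 1.085 = 583.00.

£583.00 trillion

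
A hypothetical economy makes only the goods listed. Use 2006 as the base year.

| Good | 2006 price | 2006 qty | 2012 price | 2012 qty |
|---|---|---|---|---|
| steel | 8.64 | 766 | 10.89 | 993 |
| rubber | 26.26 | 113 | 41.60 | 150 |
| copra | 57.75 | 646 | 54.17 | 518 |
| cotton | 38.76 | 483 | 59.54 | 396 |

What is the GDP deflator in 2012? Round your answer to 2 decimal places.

Nominal GDP 2012 = 10.89·993 + 41.60·150 + 54.17·518 + 59.54·396 = 68691.67.
Real GDP 2012 (at 2006 prices) = 8.64·993 + 26.26·150 + 57.75·518 + 38.76·396 = 57781.98.
Deflator = Nominal/Real × 100 = 68691.67/57781.98 × 100 = 118.881.

118.88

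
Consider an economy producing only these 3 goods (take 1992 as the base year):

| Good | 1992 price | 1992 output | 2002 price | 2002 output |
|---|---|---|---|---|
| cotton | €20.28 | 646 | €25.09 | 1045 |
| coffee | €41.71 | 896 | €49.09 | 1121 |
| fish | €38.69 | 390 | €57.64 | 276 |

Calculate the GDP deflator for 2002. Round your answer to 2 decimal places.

123.57

Nominal GDP 2002 = 25.09·1045 + 49.09·1121 + 57.64·276 = 97157.58.
Real GDP 2002 (at 1992 prices) = 20.28·1045 + 41.71·1121 + 38.69·276 = 78627.95.
Deflator = Nominal/Real × 100 = 97157.58/78627.95 × 100 = 123.566.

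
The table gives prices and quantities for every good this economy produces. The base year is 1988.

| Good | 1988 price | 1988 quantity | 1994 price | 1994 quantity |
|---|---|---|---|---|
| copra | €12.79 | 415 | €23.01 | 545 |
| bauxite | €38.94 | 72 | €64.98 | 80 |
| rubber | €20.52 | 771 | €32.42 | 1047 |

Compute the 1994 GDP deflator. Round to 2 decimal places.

Nominal GDP 1994 = 23.01·545 + 64.98·80 + 32.42·1047 = 51682.59.
Real GDP 1994 (at 1988 prices) = 12.79·545 + 38.94·80 + 20.52·1047 = 31570.19.
Deflator = Nominal/Real × 100 = 51682.59/31570.19 × 100 = 163.707.

163.71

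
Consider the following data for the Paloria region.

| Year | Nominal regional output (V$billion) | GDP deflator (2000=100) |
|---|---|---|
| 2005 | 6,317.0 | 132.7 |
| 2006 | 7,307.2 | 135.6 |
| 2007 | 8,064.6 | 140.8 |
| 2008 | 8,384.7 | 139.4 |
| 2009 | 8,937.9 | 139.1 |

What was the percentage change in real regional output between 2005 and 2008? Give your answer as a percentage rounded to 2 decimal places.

26.35%

Real regional output 2005 = 6317.0/1.327 = 4760.36.
Real regional output 2008 = 8384.7/1.394 = 6014.85.
Change = 6014.85/4760.36 − 1 = 0.2635.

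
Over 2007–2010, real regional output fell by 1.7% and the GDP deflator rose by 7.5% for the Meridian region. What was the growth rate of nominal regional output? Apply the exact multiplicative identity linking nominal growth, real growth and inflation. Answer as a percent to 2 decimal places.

(1 + g_nom) = (1 + g_real)(1 + π) = 0.9830 × 1.0750 = 1.05673.

5.67%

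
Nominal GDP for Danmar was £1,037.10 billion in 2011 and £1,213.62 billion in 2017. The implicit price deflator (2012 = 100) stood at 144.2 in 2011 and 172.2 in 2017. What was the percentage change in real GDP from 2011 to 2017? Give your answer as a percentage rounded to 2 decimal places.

Deflate each year: 2011 → 1037.10/1.442 = 719.21; 2017 → 1213.62/1.722 = 704.77.
So real GDP changed by 704.77/719.21 − 1 = -0.0201, i.e. -2.01%.

-2.01%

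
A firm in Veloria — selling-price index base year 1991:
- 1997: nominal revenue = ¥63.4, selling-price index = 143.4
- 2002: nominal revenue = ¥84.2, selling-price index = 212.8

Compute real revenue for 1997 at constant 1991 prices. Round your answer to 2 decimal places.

Real revenue = Nominal / (selling-price index/100) = 63.4 / 1.434 = 44.21.

¥44.21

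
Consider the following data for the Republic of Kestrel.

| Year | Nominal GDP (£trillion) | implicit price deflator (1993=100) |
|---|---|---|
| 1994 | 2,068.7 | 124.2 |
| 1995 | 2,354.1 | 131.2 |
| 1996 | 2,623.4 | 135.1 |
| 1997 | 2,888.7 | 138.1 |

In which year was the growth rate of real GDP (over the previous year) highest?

1995: real = 2354.1/1.312 = 1794.28; growth vs 1994 (1665.62) = 7.72%.
1996: real = 2623.4/1.351 = 1941.82; growth vs 1995 (1794.28) = 8.22%.
1997: real = 2888.7/1.381 = 2091.75; growth vs 1996 (1941.82) = 7.72%.

1996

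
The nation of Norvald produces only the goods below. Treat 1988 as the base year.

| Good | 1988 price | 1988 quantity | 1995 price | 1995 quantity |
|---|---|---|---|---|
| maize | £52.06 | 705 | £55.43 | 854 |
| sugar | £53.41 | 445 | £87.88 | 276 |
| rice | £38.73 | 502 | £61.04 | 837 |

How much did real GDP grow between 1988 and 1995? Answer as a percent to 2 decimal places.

Real GDP 1988 = Nominal GDP 1988 = 52.06·705 + 53.41·445 + 38.73·502 = 79912.21.
Real GDP 1995 (at 1988 prices) = 52.06·854 + 53.41·276 + 38.73·837 = 91617.41.
Real growth = 91617.41/79912.21 − 1 = 0.1465.

14.65%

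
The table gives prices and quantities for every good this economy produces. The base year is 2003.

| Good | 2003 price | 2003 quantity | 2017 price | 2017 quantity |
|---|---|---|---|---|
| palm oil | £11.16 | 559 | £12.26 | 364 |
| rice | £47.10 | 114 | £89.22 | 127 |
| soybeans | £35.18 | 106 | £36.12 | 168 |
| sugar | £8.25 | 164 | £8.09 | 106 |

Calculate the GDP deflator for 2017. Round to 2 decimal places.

Nominal GDP 2017 = 12.26·364 + 89.22·127 + 36.12·168 + 8.09·106 = 22719.28.
Real GDP 2017 (at 2003 prices) = 11.16·364 + 47.10·127 + 35.18·168 + 8.25·106 = 16828.68.
Deflator = Nominal/Real × 100 = 22719.28/16828.68 × 100 = 135.003.

135.00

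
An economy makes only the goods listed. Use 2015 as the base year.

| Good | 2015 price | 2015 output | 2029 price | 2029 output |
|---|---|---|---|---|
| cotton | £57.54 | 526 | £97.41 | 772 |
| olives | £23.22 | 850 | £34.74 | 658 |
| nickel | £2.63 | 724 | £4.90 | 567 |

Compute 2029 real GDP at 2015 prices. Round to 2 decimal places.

Real GDP 2029 = Σ (p_2015 × q_2029) = 57.54·772 + 23.22·658 + 2.63·567 = 61190.85.

£61190.85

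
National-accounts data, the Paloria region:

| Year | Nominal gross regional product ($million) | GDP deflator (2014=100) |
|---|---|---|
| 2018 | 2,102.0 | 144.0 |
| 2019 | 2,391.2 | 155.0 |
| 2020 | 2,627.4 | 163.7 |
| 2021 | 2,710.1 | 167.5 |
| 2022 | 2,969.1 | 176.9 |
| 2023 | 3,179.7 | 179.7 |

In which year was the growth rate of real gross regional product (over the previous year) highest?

2019: real = 2391.2/1.550 = 1542.71; growth vs 2018 (1459.72) = 5.69%.
2020: real = 2627.4/1.637 = 1605.01; growth vs 2019 (1542.71) = 4.04%.
2021: real = 2710.1/1.675 = 1617.97; growth vs 2020 (1605.01) = 0.81%.
2022: real = 2969.1/1.769 = 1678.41; growth vs 2021 (1617.97) = 3.74%.
2023: real = 3179.7/1.797 = 1769.45; growth vs 2022 (1678.41) = 5.42%.

2019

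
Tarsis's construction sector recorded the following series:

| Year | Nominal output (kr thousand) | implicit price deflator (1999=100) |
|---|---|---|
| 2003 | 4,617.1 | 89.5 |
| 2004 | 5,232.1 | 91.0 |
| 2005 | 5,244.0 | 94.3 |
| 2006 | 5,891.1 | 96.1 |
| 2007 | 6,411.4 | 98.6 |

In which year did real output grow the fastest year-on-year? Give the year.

2004: real = 5232.1/0.910 = 5749.56; growth vs 2003 (5158.77) = 11.45%.
2005: real = 5244.0/0.943 = 5560.98; growth vs 2004 (5749.56) = -3.28%.
2006: real = 5891.1/0.961 = 6130.18; growth vs 2005 (5560.98) = 10.24%.
2007: real = 6411.4/0.986 = 6502.43; growth vs 2006 (6130.18) = 6.07%.

2004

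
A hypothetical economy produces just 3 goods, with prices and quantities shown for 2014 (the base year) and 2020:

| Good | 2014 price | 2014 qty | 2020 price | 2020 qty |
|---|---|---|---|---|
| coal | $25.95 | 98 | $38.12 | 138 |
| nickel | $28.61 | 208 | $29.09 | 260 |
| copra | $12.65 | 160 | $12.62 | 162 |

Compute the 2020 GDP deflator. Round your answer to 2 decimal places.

Nominal GDP 2020 = 38.12·138 + 29.09·260 + 12.62·162 = 14868.40.
Real GDP 2020 (at 2014 prices) = 25.95·138 + 28.61·260 + 12.65·162 = 13069.00.
Deflator = Nominal/Real × 100 = 14868.40/13069.00 × 100 = 113.768.

113.77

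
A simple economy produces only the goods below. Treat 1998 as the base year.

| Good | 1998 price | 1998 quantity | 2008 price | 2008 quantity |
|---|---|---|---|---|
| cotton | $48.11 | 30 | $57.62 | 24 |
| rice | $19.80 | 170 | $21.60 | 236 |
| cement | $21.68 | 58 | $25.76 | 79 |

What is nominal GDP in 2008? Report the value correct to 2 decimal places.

Nominal GDP 2008 = Σ (p_2008 × q_2008) = 57.62·24 + 21.60·236 + 25.76·79 = 8515.52.

$8515.52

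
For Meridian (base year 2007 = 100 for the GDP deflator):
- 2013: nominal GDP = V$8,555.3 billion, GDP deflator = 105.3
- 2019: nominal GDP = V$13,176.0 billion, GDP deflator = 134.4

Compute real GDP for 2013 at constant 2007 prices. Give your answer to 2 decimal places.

V$8,124.69 billion

Real GDP = Nominal / (GDP deflator/100) = 8555.3 / 1.053 = 8124.69.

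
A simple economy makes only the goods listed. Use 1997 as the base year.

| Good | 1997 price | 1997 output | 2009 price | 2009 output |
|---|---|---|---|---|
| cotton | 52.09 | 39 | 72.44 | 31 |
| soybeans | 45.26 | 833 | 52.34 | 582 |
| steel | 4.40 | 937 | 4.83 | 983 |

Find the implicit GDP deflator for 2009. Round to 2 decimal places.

Nominal GDP 2009 = 72.44·31 + 52.34·582 + 4.83·983 = 37455.41.
Real GDP 2009 (at 1997 prices) = 52.09·31 + 45.26·582 + 4.40·983 = 32281.31.
Deflator = Nominal/Real × 100 = 37455.41/32281.31 × 100 = 116.028.

116.03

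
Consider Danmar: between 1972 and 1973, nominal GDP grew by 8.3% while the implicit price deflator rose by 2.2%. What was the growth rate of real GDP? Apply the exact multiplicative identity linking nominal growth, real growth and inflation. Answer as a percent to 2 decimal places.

(1 + g_nom) = (1 + g_real)(1 + π), so g_real = 1.0830 / 1.0220 − 1 = 0.05969.

5.97%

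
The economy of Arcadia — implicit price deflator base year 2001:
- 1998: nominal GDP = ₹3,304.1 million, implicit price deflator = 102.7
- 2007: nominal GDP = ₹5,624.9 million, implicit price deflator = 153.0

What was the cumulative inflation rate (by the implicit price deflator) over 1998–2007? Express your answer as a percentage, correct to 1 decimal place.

Price-level change = 153.0 / 102.7 − 1 = 0.4898.

49.0%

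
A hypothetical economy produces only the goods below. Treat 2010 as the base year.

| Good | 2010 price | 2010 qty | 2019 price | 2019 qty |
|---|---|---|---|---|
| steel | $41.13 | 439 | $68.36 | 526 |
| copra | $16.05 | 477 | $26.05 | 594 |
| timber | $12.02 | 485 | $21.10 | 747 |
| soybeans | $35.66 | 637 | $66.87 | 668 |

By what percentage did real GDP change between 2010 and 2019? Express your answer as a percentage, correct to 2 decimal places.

Real GDP 2010 = Nominal GDP 2010 = 41.13·439 + 16.05·477 + 12.02·485 + 35.66·637 = 54257.04.
Real GDP 2019 (at 2010 prices) = 41.13·526 + 16.05·594 + 12.02·747 + 35.66·668 = 63967.90.
Real growth = 63967.90/54257.04 − 1 = 0.1790.

17.90%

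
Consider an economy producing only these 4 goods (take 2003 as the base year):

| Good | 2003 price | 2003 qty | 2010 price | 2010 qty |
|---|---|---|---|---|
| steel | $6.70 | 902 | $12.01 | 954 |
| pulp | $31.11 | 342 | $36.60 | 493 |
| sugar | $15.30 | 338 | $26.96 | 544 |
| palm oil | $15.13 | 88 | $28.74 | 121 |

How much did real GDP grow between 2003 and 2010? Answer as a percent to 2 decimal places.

Real GDP 2003 = Nominal GDP 2003 = 6.70·902 + 31.11·342 + 15.30·338 + 15.13·88 = 23185.86.
Real GDP 2010 (at 2003 prices) = 6.70·954 + 31.11·493 + 15.30·544 + 15.13·121 = 31882.96.
Real growth = 31882.96/23185.86 − 1 = 0.3751.

37.51%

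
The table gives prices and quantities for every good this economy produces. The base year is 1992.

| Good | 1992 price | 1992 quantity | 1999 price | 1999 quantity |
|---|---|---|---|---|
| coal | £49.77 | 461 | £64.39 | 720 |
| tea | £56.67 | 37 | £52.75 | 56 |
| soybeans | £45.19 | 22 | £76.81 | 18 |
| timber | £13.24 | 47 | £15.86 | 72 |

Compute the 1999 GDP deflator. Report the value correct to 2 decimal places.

Nominal GDP 1999 = 64.39·720 + 52.75·56 + 76.81·18 + 15.86·72 = 51839.30.
Real GDP 1999 (at 1992 prices) = 49.77·720 + 56.67·56 + 45.19·18 + 13.24·72 = 40774.62.
Deflator = Nominal/Real × 100 = 51839.30/40774.62 × 100 = 127.136.

127.14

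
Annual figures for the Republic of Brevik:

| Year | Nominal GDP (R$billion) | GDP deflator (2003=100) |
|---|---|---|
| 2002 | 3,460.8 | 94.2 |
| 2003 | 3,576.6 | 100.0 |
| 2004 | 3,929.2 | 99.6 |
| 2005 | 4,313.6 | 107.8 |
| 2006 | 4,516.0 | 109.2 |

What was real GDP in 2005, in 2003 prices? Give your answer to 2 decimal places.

R$4,001.48 billion

Real GDP 2005 = 4313.6 / 1.078 = 4001.48.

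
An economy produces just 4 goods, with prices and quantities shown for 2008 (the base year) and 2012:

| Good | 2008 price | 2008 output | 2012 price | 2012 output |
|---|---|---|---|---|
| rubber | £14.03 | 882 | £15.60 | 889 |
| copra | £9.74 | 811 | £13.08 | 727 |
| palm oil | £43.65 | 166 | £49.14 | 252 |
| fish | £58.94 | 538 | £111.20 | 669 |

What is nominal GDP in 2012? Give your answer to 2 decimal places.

Nominal GDP 2012 = Σ (p_2012 × q_2012) = 15.60·889 + 13.08·727 + 49.14·252 + 111.20·669 = 110153.64.

£110153.64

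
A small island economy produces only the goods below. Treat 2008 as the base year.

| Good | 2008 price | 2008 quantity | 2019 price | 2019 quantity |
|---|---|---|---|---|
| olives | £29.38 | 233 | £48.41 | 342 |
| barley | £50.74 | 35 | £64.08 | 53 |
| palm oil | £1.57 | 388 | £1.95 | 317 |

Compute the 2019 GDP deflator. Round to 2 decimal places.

Nominal GDP 2019 = 48.41·342 + 64.08·53 + 1.95·317 = 20570.61.
Real GDP 2019 (at 2008 prices) = 29.38·342 + 50.74·53 + 1.57·317 = 13234.87.
Deflator = Nominal/Real × 100 = 20570.61/13234.87 × 100 = 155.427.

155.43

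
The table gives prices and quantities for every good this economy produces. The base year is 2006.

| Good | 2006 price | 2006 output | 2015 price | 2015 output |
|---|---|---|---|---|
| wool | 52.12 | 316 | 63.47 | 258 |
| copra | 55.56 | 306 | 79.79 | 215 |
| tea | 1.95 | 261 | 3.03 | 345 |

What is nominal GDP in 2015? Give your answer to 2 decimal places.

34575.46

Nominal GDP 2015 = Σ (p_2015 × q_2015) = 63.47·258 + 79.79·215 + 3.03·345 = 34575.46.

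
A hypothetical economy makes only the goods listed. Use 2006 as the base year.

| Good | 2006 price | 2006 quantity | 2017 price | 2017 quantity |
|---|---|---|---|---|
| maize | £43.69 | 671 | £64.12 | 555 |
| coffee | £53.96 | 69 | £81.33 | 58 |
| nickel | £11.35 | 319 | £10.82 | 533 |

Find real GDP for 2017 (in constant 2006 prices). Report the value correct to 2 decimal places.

£33427.18

Real GDP 2017 = Σ (p_2006 × q_2017) = 43.69·555 + 53.96·58 + 11.35·533 = 33427.18.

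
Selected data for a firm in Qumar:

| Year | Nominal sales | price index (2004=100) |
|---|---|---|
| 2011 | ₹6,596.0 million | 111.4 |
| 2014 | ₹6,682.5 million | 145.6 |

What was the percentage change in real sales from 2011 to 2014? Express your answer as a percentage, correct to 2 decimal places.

-22.49%

Deflate each year: 2011 → 6596.0/1.114 = 5921.01; 2014 → 6682.5/1.456 = 4589.63.
So real sales changed by 4589.63/5921.01 − 1 = -0.2249, i.e. -22.49%.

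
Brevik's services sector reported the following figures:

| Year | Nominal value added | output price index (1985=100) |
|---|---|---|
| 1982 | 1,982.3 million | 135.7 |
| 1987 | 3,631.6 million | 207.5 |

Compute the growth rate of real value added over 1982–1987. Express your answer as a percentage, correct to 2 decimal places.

19.81%

Real value added 1982 = 1982.3 / 1.357 = 1460.80.
Real value added 1987 = 3631.6 / 2.075 = 1750.17.
Real growth = 1750.17 / 1460.80 − 1 = 0.1981.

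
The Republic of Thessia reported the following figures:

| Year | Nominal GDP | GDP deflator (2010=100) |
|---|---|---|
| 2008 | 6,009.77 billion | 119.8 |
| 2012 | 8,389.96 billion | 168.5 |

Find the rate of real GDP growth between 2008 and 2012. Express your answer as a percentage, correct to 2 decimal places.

Real GDP 2008 = 6009.77 / 1.198 = 5016.50.
Real GDP 2012 = 8389.96 / 1.685 = 4979.20.
Real growth = 4979.20 / 5016.50 − 1 = -0.0074.

-0.74%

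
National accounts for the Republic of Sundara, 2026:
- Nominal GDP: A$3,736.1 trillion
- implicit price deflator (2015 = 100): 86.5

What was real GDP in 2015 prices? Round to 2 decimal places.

A$4,319.19 trillion

Real GDP = Nominal / (implicit price deflator/100) = 3736.1 / 0.865 = 4319.19.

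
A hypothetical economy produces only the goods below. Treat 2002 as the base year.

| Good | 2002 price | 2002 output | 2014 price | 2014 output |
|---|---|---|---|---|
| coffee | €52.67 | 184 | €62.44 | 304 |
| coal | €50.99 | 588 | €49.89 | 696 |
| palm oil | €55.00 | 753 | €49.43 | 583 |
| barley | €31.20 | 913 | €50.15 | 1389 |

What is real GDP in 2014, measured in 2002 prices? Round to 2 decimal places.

Real GDP 2014 = Σ (p_2002 × q_2014) = 52.67·304 + 50.99·696 + 55.00·583 + 31.20·1389 = 126902.52.

€126902.52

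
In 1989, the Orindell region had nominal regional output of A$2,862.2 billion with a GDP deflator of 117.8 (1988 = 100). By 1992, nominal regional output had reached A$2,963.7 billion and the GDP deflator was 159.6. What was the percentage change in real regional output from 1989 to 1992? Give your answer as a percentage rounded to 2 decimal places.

Real regional output 1989 = 2862.2 / 1.178 = 2429.71.
Real regional output 1992 = 2963.7 / 1.596 = 1856.95.
Real growth = 1856.95 / 2429.71 − 1 = -0.2357.

-23.57%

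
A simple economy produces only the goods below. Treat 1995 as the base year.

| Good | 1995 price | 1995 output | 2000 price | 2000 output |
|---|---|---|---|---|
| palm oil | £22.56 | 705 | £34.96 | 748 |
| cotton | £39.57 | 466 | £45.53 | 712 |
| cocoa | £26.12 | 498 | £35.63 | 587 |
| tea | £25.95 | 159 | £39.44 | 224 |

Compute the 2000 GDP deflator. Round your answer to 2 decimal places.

Nominal GDP 2000 = 34.96·748 + 45.53·712 + 35.63·587 + 39.44·224 = 88316.81.
Real GDP 2000 (at 1995 prices) = 22.56·748 + 39.57·712 + 26.12·587 + 25.95·224 = 66193.96.
Deflator = Nominal/Real × 100 = 88316.81/66193.96 × 100 = 133.421.

133.42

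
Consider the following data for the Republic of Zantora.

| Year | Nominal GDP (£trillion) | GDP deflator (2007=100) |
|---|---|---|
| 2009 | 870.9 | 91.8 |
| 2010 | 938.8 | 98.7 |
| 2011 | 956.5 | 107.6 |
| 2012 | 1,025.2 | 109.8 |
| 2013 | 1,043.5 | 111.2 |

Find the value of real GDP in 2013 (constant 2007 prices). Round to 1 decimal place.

£938.4 trillion

Real GDP 2013 = 1043.5 / 1.112 = 938.40.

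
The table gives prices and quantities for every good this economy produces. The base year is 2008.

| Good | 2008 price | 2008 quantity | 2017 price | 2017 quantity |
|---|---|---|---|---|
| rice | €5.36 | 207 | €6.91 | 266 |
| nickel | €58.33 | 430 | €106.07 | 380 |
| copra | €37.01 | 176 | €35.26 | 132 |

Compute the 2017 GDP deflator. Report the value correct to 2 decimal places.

Nominal GDP 2017 = 6.91·266 + 106.07·380 + 35.26·132 = 46798.98.
Real GDP 2017 (at 2008 prices) = 5.36·266 + 58.33·380 + 37.01·132 = 28476.48.
Deflator = Nominal/Real × 100 = 46798.98/28476.48 × 100 = 164.343.

164.34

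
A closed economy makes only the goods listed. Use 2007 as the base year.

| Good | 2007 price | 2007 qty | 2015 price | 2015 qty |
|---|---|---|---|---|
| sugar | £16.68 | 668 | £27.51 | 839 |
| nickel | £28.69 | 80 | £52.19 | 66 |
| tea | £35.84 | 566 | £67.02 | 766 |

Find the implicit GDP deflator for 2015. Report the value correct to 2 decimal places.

179.65

Nominal GDP 2015 = 27.51·839 + 52.19·66 + 67.02·766 = 77862.75.
Real GDP 2015 (at 2007 prices) = 16.68·839 + 28.69·66 + 35.84·766 = 43341.50.
Deflator = Nominal/Real × 100 = 77862.75/43341.50 × 100 = 179.649.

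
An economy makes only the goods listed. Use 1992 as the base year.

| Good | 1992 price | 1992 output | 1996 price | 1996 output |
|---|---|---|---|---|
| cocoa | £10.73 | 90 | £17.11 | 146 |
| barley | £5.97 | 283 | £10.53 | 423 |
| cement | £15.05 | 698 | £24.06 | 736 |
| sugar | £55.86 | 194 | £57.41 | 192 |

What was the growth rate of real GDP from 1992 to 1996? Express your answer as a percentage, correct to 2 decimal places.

Real GDP 1992 = Nominal GDP 1992 = 10.73·90 + 5.97·283 + 15.05·698 + 55.86·194 = 23996.95.
Real GDP 1996 (at 1992 prices) = 10.73·146 + 5.97·423 + 15.05·736 + 55.86·192 = 25893.81.
Real growth = 25893.81/23996.95 − 1 = 0.0790.

7.90%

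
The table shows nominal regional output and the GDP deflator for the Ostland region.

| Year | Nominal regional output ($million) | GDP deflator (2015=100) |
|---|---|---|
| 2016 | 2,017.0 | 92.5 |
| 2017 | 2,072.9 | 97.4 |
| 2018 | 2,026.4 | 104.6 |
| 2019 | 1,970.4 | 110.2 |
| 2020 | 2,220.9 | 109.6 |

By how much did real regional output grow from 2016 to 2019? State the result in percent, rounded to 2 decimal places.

-18.00%

Real regional output 2016 = 2017.0/0.925 = 2180.54.
Real regional output 2019 = 1970.4/1.102 = 1788.02.
Change = 1788.02/2180.54 − 1 = -0.1800.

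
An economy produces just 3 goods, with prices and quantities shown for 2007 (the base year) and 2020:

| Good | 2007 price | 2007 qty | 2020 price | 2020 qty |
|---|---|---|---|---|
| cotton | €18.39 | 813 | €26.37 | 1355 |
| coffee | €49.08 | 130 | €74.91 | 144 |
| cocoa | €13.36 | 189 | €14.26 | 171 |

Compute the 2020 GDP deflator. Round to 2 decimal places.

Nominal GDP 2020 = 26.37·1355 + 74.91·144 + 14.26·171 = 48956.85.
Real GDP 2020 (at 2007 prices) = 18.39·1355 + 49.08·144 + 13.36·171 = 34270.53.
Deflator = Nominal/Real × 100 = 48956.85/34270.53 × 100 = 142.854.

142.85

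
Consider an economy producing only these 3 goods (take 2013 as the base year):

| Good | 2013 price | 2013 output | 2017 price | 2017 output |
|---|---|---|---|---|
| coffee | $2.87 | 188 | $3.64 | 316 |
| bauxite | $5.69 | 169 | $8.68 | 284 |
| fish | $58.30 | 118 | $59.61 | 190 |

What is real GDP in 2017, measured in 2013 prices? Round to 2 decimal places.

Real GDP 2017 = Σ (p_2013 × q_2017) = 2.87·316 + 5.69·284 + 58.30·190 = 13599.88.

$13599.88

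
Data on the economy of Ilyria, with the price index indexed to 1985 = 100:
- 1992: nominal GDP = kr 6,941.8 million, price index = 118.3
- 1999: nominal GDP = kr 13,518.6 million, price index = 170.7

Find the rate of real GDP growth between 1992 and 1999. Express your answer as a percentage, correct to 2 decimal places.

34.96%

Deflate each year: 1992 → 6941.8/1.183 = 5867.96; 1999 → 13518.6/1.707 = 7919.51.
So real GDP changed by 7919.51/5867.96 − 1 = 0.3496, i.e. 34.96%.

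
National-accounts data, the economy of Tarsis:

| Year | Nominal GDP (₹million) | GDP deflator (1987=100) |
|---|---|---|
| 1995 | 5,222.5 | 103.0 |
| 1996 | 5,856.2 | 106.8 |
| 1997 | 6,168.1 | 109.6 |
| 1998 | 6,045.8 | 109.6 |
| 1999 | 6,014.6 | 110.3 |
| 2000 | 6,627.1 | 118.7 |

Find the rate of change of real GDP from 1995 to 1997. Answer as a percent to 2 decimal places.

10.99%

Real GDP 1995 = 5222.5/1.030 = 5070.39.
Real GDP 1997 = 6168.1/1.096 = 5627.83.
Change = 5627.83/5070.39 − 1 = 0.1099.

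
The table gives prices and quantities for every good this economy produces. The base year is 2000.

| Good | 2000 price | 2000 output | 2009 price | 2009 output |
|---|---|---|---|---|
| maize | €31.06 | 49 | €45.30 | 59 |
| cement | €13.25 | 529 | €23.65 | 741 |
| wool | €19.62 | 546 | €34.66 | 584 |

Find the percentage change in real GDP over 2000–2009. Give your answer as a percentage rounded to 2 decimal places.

20.09%

Real GDP 2000 = Nominal GDP 2000 = 31.06·49 + 13.25·529 + 19.62·546 = 19243.71.
Real GDP 2009 (at 2000 prices) = 31.06·59 + 13.25·741 + 19.62·584 = 23108.87.
Real growth = 23108.87/19243.71 − 1 = 0.2009.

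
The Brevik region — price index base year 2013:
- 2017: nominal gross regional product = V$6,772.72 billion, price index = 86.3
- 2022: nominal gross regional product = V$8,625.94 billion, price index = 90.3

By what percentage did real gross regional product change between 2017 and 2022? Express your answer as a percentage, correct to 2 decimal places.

21.72%

Deflate each year: 2017 → 6772.72/0.863 = 7847.88; 2022 → 8625.94/0.903 = 9552.54.
So real gross regional product changed by 9552.54/7847.88 − 1 = 0.2172, i.e. 21.72%.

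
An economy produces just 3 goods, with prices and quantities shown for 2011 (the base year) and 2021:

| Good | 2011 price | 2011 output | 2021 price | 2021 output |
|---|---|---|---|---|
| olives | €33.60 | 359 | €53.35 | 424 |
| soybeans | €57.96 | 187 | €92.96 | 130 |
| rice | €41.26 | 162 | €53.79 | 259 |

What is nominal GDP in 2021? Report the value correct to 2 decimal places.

Nominal GDP 2021 = Σ (p_2021 × q_2021) = 53.35·424 + 92.96·130 + 53.79·259 = 48636.81.

€48636.81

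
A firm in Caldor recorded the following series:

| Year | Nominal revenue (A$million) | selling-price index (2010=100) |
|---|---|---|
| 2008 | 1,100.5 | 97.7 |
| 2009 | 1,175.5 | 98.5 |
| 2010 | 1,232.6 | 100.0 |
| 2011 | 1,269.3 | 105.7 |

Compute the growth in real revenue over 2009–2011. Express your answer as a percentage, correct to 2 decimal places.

Real revenue 2009 = 1175.5/0.985 = 1193.40.
Real revenue 2011 = 1269.3/1.057 = 1200.85.
Change = 1200.85/1193.40 − 1 = 0.0062.

0.62%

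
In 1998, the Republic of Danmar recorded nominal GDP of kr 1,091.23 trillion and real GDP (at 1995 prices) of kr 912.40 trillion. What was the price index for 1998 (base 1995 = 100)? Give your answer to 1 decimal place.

price index = (Nominal / Real) × 100 = 1091.23 / 912.40 × 100 = 119.60.

119.6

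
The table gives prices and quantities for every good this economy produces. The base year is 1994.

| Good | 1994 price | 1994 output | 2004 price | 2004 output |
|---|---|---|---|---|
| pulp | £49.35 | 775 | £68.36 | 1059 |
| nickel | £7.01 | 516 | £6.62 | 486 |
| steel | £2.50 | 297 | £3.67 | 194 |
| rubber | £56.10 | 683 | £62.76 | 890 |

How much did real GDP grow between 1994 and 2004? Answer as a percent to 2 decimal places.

31.09%

Real GDP 1994 = Nominal GDP 1994 = 49.35·775 + 7.01·516 + 2.50·297 + 56.10·683 = 80922.21.
Real GDP 2004 (at 1994 prices) = 49.35·1059 + 7.01·486 + 2.50·194 + 56.10·890 = 106082.51.
Real growth = 106082.51/80922.21 − 1 = 0.3109.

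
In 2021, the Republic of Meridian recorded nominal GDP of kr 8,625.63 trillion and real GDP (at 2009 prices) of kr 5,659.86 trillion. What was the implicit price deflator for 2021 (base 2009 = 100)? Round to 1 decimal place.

implicit price deflator = (Nominal / Real) × 100 = 8625.63 / 5659.86 × 100 = 152.40.

152.4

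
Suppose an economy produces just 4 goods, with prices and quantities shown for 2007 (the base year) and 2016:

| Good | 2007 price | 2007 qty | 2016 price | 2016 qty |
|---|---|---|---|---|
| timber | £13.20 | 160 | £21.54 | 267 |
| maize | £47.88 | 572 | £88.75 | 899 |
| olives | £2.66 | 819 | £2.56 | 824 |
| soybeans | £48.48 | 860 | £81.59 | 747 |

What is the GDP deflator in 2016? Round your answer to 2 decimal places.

174.87

Nominal GDP 2016 = 21.54·267 + 88.75·899 + 2.56·824 + 81.59·747 = 148594.60.
Real GDP 2016 (at 2007 prices) = 13.20·267 + 47.88·899 + 2.66·824 + 48.48·747 = 84974.92.
Deflator = Nominal/Real × 100 = 148594.60/84974.92 × 100 = 174.869.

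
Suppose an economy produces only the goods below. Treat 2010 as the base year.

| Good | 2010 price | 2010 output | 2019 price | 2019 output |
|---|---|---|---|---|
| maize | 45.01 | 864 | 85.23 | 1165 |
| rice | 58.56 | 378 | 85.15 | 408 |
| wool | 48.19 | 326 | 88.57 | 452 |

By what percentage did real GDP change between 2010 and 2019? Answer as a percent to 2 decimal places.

Real GDP 2010 = Nominal GDP 2010 = 45.01·864 + 58.56·378 + 48.19·326 = 76734.26.
Real GDP 2019 (at 2010 prices) = 45.01·1165 + 58.56·408 + 48.19·452 = 98111.01.
Real growth = 98111.01/76734.26 − 1 = 0.2786.

27.86%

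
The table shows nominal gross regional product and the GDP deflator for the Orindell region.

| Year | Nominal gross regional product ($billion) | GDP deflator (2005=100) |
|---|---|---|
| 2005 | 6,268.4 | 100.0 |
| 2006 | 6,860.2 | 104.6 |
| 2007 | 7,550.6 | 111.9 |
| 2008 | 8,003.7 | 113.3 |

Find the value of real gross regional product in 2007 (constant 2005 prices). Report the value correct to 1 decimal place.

$6,747.6 billion

Real gross regional product 2007 = 7550.6 / 1.119 = 6747.63.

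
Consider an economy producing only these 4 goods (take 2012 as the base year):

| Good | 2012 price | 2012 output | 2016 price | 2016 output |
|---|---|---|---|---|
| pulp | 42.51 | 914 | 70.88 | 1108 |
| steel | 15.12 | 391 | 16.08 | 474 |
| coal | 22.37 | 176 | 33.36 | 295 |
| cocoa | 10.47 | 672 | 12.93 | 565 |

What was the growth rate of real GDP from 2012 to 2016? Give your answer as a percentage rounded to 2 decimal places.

Real GDP 2012 = Nominal GDP 2012 = 42.51·914 + 15.12·391 + 22.37·176 + 10.47·672 = 55739.02.
Real GDP 2016 (at 2012 prices) = 42.51·1108 + 15.12·474 + 22.37·295 + 10.47·565 = 66782.66.
Real growth = 66782.66/55739.02 − 1 = 0.1981.

19.81%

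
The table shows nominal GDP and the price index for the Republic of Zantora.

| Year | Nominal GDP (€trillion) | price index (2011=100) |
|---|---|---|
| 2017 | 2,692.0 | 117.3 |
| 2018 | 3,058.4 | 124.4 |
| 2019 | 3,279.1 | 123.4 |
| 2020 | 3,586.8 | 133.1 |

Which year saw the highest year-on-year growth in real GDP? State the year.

2018: real = 3058.4/1.244 = 2458.52; growth vs 2017 (2294.97) = 7.13%.
2019: real = 3279.1/1.234 = 2657.29; growth vs 2018 (2458.52) = 8.08%.
2020: real = 3586.8/1.331 = 2694.82; growth vs 2019 (2657.29) = 1.41%.

2019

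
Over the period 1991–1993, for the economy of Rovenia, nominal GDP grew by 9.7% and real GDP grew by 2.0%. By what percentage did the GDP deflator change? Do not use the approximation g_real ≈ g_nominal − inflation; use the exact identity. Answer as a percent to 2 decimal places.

7.55%

(1 + g_nom) = (1 + g_real)(1 + π), so π = 1.0970 / 1.0200 − 1 = 0.07549.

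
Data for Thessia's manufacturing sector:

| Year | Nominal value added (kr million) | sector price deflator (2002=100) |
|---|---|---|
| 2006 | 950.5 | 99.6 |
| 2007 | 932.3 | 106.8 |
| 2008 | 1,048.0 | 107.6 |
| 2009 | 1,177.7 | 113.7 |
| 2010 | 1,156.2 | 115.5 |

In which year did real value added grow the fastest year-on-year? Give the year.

2007: real = 932.3/1.068 = 872.94; growth vs 2006 (954.32) = -8.53%.
2008: real = 1048.0/1.076 = 973.98; growth vs 2007 (872.94) = 11.57%.
2009: real = 1177.7/1.137 = 1035.80; growth vs 2008 (973.98) = 6.35%.
2010: real = 1156.2/1.155 = 1001.04; growth vs 2009 (1035.80) = -3.36%.

2008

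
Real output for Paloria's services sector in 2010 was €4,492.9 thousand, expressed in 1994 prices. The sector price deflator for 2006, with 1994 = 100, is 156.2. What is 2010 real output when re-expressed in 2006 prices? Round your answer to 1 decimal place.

€7,017.9 thousand

Real output in 2006 prices = Real output in 1994 prices × (P_2006/P_1994) = 4492.9 × 1.562 = 7017.91.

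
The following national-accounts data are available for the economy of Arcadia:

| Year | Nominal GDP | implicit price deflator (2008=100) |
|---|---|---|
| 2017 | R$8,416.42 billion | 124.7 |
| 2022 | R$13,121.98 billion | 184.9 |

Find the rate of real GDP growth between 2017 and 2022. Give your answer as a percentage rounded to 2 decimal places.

5.15%

Deflate each year: 2017 → 8416.42/1.247 = 6749.33; 2022 → 13121.98/1.849 = 7096.80.
So real GDP changed by 7096.80/6749.33 − 1 = 0.0515, i.e. 5.15%.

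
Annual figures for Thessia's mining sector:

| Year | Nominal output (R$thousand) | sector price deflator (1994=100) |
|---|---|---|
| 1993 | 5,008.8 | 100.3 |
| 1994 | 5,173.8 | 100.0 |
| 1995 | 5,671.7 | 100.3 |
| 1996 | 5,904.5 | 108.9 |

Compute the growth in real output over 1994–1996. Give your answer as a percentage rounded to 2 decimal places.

4.80%

Real output 1994 = 5173.8/1.000 = 5173.80.
Real output 1996 = 5904.5/1.089 = 5421.95.
Change = 5421.95/5173.80 − 1 = 0.0480.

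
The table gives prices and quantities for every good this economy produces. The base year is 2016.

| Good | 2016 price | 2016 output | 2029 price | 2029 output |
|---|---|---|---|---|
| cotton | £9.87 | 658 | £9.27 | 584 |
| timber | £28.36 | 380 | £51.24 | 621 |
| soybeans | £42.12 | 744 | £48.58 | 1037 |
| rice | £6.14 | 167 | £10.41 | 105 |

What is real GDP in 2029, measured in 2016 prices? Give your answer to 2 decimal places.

Real GDP 2029 = Σ (p_2016 × q_2029) = 9.87·584 + 28.36·621 + 42.12·1037 + 6.14·105 = 67698.78.

£67698.78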